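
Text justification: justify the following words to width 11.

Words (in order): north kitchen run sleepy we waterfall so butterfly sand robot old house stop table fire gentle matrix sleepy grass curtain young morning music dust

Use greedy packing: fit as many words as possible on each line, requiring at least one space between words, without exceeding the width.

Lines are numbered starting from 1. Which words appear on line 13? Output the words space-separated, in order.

Line 1: ['north'] (min_width=5, slack=6)
Line 2: ['kitchen', 'run'] (min_width=11, slack=0)
Line 3: ['sleepy', 'we'] (min_width=9, slack=2)
Line 4: ['waterfall'] (min_width=9, slack=2)
Line 5: ['so'] (min_width=2, slack=9)
Line 6: ['butterfly'] (min_width=9, slack=2)
Line 7: ['sand', 'robot'] (min_width=10, slack=1)
Line 8: ['old', 'house'] (min_width=9, slack=2)
Line 9: ['stop', 'table'] (min_width=10, slack=1)
Line 10: ['fire', 'gentle'] (min_width=11, slack=0)
Line 11: ['matrix'] (min_width=6, slack=5)
Line 12: ['sleepy'] (min_width=6, slack=5)
Line 13: ['grass'] (min_width=5, slack=6)
Line 14: ['curtain'] (min_width=7, slack=4)
Line 15: ['young'] (min_width=5, slack=6)
Line 16: ['morning'] (min_width=7, slack=4)
Line 17: ['music', 'dust'] (min_width=10, slack=1)

Answer: grass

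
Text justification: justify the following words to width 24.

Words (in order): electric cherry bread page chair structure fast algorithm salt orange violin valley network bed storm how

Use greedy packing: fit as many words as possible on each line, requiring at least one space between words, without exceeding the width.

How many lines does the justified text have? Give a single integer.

Line 1: ['electric', 'cherry', 'bread'] (min_width=21, slack=3)
Line 2: ['page', 'chair', 'structure'] (min_width=20, slack=4)
Line 3: ['fast', 'algorithm', 'salt'] (min_width=19, slack=5)
Line 4: ['orange', 'violin', 'valley'] (min_width=20, slack=4)
Line 5: ['network', 'bed', 'storm', 'how'] (min_width=21, slack=3)
Total lines: 5

Answer: 5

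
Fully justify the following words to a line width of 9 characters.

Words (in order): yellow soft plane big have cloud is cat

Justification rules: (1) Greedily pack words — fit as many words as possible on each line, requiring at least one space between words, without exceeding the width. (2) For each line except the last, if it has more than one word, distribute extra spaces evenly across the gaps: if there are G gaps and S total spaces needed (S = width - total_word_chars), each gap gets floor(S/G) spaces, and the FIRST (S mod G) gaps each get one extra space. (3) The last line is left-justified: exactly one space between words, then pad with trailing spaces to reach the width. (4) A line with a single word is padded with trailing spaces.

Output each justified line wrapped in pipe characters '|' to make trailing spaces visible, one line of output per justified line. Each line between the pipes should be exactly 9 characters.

Answer: |yellow   |
|soft     |
|plane big|
|have     |
|cloud  is|
|cat      |

Derivation:
Line 1: ['yellow'] (min_width=6, slack=3)
Line 2: ['soft'] (min_width=4, slack=5)
Line 3: ['plane', 'big'] (min_width=9, slack=0)
Line 4: ['have'] (min_width=4, slack=5)
Line 5: ['cloud', 'is'] (min_width=8, slack=1)
Line 6: ['cat'] (min_width=3, slack=6)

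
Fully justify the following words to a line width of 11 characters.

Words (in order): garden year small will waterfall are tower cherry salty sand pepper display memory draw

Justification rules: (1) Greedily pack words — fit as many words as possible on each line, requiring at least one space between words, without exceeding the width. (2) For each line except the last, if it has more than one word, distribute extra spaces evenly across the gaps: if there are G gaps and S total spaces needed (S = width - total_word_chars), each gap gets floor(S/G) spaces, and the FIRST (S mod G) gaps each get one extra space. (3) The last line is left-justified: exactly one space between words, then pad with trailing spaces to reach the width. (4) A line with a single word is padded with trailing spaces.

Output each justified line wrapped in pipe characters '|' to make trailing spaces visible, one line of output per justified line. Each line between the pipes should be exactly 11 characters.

Answer: |garden year|
|small  will|
|waterfall  |
|are   tower|
|cherry     |
|salty  sand|
|pepper     |
|display    |
|memory draw|

Derivation:
Line 1: ['garden', 'year'] (min_width=11, slack=0)
Line 2: ['small', 'will'] (min_width=10, slack=1)
Line 3: ['waterfall'] (min_width=9, slack=2)
Line 4: ['are', 'tower'] (min_width=9, slack=2)
Line 5: ['cherry'] (min_width=6, slack=5)
Line 6: ['salty', 'sand'] (min_width=10, slack=1)
Line 7: ['pepper'] (min_width=6, slack=5)
Line 8: ['display'] (min_width=7, slack=4)
Line 9: ['memory', 'draw'] (min_width=11, slack=0)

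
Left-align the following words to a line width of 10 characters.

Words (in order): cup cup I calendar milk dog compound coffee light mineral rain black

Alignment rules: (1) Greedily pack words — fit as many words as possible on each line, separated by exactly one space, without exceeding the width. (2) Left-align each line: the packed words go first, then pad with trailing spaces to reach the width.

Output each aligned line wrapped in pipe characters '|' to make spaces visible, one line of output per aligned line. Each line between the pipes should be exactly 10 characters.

Answer: |cup cup I |
|calendar  |
|milk dog  |
|compound  |
|coffee    |
|light     |
|mineral   |
|rain black|

Derivation:
Line 1: ['cup', 'cup', 'I'] (min_width=9, slack=1)
Line 2: ['calendar'] (min_width=8, slack=2)
Line 3: ['milk', 'dog'] (min_width=8, slack=2)
Line 4: ['compound'] (min_width=8, slack=2)
Line 5: ['coffee'] (min_width=6, slack=4)
Line 6: ['light'] (min_width=5, slack=5)
Line 7: ['mineral'] (min_width=7, slack=3)
Line 8: ['rain', 'black'] (min_width=10, slack=0)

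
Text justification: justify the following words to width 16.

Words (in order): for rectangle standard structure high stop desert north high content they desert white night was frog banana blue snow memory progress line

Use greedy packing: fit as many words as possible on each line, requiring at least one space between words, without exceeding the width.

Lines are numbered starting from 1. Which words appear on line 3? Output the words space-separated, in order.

Line 1: ['for', 'rectangle'] (min_width=13, slack=3)
Line 2: ['standard'] (min_width=8, slack=8)
Line 3: ['structure', 'high'] (min_width=14, slack=2)
Line 4: ['stop', 'desert'] (min_width=11, slack=5)
Line 5: ['north', 'high'] (min_width=10, slack=6)
Line 6: ['content', 'they'] (min_width=12, slack=4)
Line 7: ['desert', 'white'] (min_width=12, slack=4)
Line 8: ['night', 'was', 'frog'] (min_width=14, slack=2)
Line 9: ['banana', 'blue', 'snow'] (min_width=16, slack=0)
Line 10: ['memory', 'progress'] (min_width=15, slack=1)
Line 11: ['line'] (min_width=4, slack=12)

Answer: structure high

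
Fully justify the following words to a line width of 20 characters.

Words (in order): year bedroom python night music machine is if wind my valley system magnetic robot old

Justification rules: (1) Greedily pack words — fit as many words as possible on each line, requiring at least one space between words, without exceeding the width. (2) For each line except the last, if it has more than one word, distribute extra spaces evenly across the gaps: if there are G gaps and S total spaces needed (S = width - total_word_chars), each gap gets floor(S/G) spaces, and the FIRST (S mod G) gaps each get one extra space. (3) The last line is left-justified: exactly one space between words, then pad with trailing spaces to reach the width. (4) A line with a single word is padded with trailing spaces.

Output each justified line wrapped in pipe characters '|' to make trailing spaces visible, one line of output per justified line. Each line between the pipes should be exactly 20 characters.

Answer: |year  bedroom python|
|night  music machine|
|is if wind my valley|
|system      magnetic|
|robot old           |

Derivation:
Line 1: ['year', 'bedroom', 'python'] (min_width=19, slack=1)
Line 2: ['night', 'music', 'machine'] (min_width=19, slack=1)
Line 3: ['is', 'if', 'wind', 'my', 'valley'] (min_width=20, slack=0)
Line 4: ['system', 'magnetic'] (min_width=15, slack=5)
Line 5: ['robot', 'old'] (min_width=9, slack=11)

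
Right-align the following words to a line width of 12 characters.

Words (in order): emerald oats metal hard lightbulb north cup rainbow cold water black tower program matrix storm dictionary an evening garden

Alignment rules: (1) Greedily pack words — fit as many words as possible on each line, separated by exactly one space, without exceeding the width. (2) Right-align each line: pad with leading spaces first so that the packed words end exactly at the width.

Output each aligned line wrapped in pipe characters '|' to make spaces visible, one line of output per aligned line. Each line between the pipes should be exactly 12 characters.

Line 1: ['emerald', 'oats'] (min_width=12, slack=0)
Line 2: ['metal', 'hard'] (min_width=10, slack=2)
Line 3: ['lightbulb'] (min_width=9, slack=3)
Line 4: ['north', 'cup'] (min_width=9, slack=3)
Line 5: ['rainbow', 'cold'] (min_width=12, slack=0)
Line 6: ['water', 'black'] (min_width=11, slack=1)
Line 7: ['tower'] (min_width=5, slack=7)
Line 8: ['program'] (min_width=7, slack=5)
Line 9: ['matrix', 'storm'] (min_width=12, slack=0)
Line 10: ['dictionary'] (min_width=10, slack=2)
Line 11: ['an', 'evening'] (min_width=10, slack=2)
Line 12: ['garden'] (min_width=6, slack=6)

Answer: |emerald oats|
|  metal hard|
|   lightbulb|
|   north cup|
|rainbow cold|
| water black|
|       tower|
|     program|
|matrix storm|
|  dictionary|
|  an evening|
|      garden|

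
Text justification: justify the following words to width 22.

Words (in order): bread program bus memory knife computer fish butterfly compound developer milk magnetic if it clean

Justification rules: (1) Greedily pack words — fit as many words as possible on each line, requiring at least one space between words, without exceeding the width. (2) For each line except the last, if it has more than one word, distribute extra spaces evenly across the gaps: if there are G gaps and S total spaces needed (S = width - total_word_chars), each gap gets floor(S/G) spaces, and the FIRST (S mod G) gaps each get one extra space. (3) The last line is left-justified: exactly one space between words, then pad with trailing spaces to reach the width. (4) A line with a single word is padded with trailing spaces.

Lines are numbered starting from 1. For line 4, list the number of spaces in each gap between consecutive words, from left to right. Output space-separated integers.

Line 1: ['bread', 'program', 'bus'] (min_width=17, slack=5)
Line 2: ['memory', 'knife', 'computer'] (min_width=21, slack=1)
Line 3: ['fish', 'butterfly'] (min_width=14, slack=8)
Line 4: ['compound', 'developer'] (min_width=18, slack=4)
Line 5: ['milk', 'magnetic', 'if', 'it'] (min_width=19, slack=3)
Line 6: ['clean'] (min_width=5, slack=17)

Answer: 5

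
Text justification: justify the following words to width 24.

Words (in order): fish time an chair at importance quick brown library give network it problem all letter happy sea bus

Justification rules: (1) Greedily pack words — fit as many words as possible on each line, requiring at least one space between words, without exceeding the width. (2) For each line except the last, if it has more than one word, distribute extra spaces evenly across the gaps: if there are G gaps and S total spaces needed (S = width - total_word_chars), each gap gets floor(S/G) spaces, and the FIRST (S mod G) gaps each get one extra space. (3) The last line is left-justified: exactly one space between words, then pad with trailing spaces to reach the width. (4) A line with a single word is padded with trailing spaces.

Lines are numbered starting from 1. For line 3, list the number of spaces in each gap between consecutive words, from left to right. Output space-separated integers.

Answer: 2 1 1

Derivation:
Line 1: ['fish', 'time', 'an', 'chair', 'at'] (min_width=21, slack=3)
Line 2: ['importance', 'quick', 'brown'] (min_width=22, slack=2)
Line 3: ['library', 'give', 'network', 'it'] (min_width=23, slack=1)
Line 4: ['problem', 'all', 'letter', 'happy'] (min_width=24, slack=0)
Line 5: ['sea', 'bus'] (min_width=7, slack=17)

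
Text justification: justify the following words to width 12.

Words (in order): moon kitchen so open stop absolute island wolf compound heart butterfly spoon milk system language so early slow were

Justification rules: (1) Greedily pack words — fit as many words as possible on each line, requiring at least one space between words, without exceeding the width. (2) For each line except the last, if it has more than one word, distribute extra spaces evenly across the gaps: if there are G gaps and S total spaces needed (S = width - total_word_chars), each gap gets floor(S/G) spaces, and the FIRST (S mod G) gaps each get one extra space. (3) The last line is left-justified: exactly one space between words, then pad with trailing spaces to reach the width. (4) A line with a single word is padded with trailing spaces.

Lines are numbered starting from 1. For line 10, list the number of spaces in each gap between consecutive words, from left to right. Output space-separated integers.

Answer: 2

Derivation:
Line 1: ['moon', 'kitchen'] (min_width=12, slack=0)
Line 2: ['so', 'open', 'stop'] (min_width=12, slack=0)
Line 3: ['absolute'] (min_width=8, slack=4)
Line 4: ['island', 'wolf'] (min_width=11, slack=1)
Line 5: ['compound'] (min_width=8, slack=4)
Line 6: ['heart'] (min_width=5, slack=7)
Line 7: ['butterfly'] (min_width=9, slack=3)
Line 8: ['spoon', 'milk'] (min_width=10, slack=2)
Line 9: ['system'] (min_width=6, slack=6)
Line 10: ['language', 'so'] (min_width=11, slack=1)
Line 11: ['early', 'slow'] (min_width=10, slack=2)
Line 12: ['were'] (min_width=4, slack=8)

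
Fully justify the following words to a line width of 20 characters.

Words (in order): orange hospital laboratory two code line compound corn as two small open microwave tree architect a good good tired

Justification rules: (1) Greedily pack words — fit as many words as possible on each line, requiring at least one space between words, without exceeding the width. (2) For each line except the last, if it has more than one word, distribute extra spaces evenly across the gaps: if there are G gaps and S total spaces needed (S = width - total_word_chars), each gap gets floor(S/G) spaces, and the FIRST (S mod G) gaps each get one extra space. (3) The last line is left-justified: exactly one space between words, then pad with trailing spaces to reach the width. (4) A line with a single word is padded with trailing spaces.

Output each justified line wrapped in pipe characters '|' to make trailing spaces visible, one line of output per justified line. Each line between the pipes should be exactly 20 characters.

Line 1: ['orange', 'hospital'] (min_width=15, slack=5)
Line 2: ['laboratory', 'two', 'code'] (min_width=19, slack=1)
Line 3: ['line', 'compound', 'corn'] (min_width=18, slack=2)
Line 4: ['as', 'two', 'small', 'open'] (min_width=17, slack=3)
Line 5: ['microwave', 'tree'] (min_width=14, slack=6)
Line 6: ['architect', 'a', 'good'] (min_width=16, slack=4)
Line 7: ['good', 'tired'] (min_width=10, slack=10)

Answer: |orange      hospital|
|laboratory  two code|
|line  compound  corn|
|as  two  small  open|
|microwave       tree|
|architect   a   good|
|good tired          |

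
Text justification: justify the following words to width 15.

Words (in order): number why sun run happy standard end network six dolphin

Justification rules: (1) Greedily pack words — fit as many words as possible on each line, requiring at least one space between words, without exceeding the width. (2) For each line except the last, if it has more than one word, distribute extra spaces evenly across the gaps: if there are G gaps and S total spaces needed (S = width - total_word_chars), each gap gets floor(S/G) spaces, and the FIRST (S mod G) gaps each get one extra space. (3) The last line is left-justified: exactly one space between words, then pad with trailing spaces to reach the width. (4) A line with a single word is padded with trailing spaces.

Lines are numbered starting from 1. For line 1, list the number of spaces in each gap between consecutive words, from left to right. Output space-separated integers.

Line 1: ['number', 'why', 'sun'] (min_width=14, slack=1)
Line 2: ['run', 'happy'] (min_width=9, slack=6)
Line 3: ['standard', 'end'] (min_width=12, slack=3)
Line 4: ['network', 'six'] (min_width=11, slack=4)
Line 5: ['dolphin'] (min_width=7, slack=8)

Answer: 2 1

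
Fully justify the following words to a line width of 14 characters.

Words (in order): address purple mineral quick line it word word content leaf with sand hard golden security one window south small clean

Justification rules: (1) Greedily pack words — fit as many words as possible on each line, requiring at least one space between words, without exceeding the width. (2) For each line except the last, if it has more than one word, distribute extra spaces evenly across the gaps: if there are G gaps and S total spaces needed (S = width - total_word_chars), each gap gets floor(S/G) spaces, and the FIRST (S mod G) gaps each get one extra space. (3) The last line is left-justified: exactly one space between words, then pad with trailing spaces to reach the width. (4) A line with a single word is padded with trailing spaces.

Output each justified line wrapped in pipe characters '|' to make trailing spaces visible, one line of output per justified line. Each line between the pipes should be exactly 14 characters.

Line 1: ['address', 'purple'] (min_width=14, slack=0)
Line 2: ['mineral', 'quick'] (min_width=13, slack=1)
Line 3: ['line', 'it', 'word'] (min_width=12, slack=2)
Line 4: ['word', 'content'] (min_width=12, slack=2)
Line 5: ['leaf', 'with', 'sand'] (min_width=14, slack=0)
Line 6: ['hard', 'golden'] (min_width=11, slack=3)
Line 7: ['security', 'one'] (min_width=12, slack=2)
Line 8: ['window', 'south'] (min_width=12, slack=2)
Line 9: ['small', 'clean'] (min_width=11, slack=3)

Answer: |address purple|
|mineral  quick|
|line  it  word|
|word   content|
|leaf with sand|
|hard    golden|
|security   one|
|window   south|
|small clean   |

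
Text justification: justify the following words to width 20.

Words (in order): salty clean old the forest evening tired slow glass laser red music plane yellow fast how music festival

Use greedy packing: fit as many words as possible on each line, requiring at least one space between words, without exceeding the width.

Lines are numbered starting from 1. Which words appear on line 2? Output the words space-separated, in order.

Line 1: ['salty', 'clean', 'old', 'the'] (min_width=19, slack=1)
Line 2: ['forest', 'evening', 'tired'] (min_width=20, slack=0)
Line 3: ['slow', 'glass', 'laser', 'red'] (min_width=20, slack=0)
Line 4: ['music', 'plane', 'yellow'] (min_width=18, slack=2)
Line 5: ['fast', 'how', 'music'] (min_width=14, slack=6)
Line 6: ['festival'] (min_width=8, slack=12)

Answer: forest evening tired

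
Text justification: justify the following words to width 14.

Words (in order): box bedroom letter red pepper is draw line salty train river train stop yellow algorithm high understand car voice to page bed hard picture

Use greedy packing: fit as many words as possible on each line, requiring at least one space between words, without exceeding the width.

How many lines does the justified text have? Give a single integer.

Line 1: ['box', 'bedroom'] (min_width=11, slack=3)
Line 2: ['letter', 'red'] (min_width=10, slack=4)
Line 3: ['pepper', 'is', 'draw'] (min_width=14, slack=0)
Line 4: ['line', 'salty'] (min_width=10, slack=4)
Line 5: ['train', 'river'] (min_width=11, slack=3)
Line 6: ['train', 'stop'] (min_width=10, slack=4)
Line 7: ['yellow'] (min_width=6, slack=8)
Line 8: ['algorithm', 'high'] (min_width=14, slack=0)
Line 9: ['understand', 'car'] (min_width=14, slack=0)
Line 10: ['voice', 'to', 'page'] (min_width=13, slack=1)
Line 11: ['bed', 'hard'] (min_width=8, slack=6)
Line 12: ['picture'] (min_width=7, slack=7)
Total lines: 12

Answer: 12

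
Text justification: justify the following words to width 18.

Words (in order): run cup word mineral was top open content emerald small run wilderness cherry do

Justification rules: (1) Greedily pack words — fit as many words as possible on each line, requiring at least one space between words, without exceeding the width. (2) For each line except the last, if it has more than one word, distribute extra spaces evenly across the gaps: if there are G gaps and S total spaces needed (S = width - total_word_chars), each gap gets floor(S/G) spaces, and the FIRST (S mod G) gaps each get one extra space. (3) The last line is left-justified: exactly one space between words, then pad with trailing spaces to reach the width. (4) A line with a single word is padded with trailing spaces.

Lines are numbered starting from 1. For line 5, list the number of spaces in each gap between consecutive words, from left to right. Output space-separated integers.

Answer: 2

Derivation:
Line 1: ['run', 'cup', 'word'] (min_width=12, slack=6)
Line 2: ['mineral', 'was', 'top'] (min_width=15, slack=3)
Line 3: ['open', 'content'] (min_width=12, slack=6)
Line 4: ['emerald', 'small', 'run'] (min_width=17, slack=1)
Line 5: ['wilderness', 'cherry'] (min_width=17, slack=1)
Line 6: ['do'] (min_width=2, slack=16)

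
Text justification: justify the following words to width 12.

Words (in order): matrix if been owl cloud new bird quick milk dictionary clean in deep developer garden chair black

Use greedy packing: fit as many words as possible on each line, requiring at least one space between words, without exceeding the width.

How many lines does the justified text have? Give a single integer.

Line 1: ['matrix', 'if'] (min_width=9, slack=3)
Line 2: ['been', 'owl'] (min_width=8, slack=4)
Line 3: ['cloud', 'new'] (min_width=9, slack=3)
Line 4: ['bird', 'quick'] (min_width=10, slack=2)
Line 5: ['milk'] (min_width=4, slack=8)
Line 6: ['dictionary'] (min_width=10, slack=2)
Line 7: ['clean', 'in'] (min_width=8, slack=4)
Line 8: ['deep'] (min_width=4, slack=8)
Line 9: ['developer'] (min_width=9, slack=3)
Line 10: ['garden', 'chair'] (min_width=12, slack=0)
Line 11: ['black'] (min_width=5, slack=7)
Total lines: 11

Answer: 11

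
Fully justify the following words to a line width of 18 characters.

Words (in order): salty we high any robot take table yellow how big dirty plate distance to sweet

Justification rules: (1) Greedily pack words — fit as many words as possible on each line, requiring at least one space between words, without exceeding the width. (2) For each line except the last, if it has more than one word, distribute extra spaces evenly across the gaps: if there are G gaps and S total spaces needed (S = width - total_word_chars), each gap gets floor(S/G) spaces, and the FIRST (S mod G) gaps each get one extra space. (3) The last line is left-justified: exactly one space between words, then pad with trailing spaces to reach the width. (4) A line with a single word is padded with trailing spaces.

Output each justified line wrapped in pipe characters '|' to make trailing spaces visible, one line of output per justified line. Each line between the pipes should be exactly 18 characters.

Answer: |salty  we high any|
|robot  take  table|
|yellow   how   big|
|dirty        plate|
|distance to sweet |

Derivation:
Line 1: ['salty', 'we', 'high', 'any'] (min_width=17, slack=1)
Line 2: ['robot', 'take', 'table'] (min_width=16, slack=2)
Line 3: ['yellow', 'how', 'big'] (min_width=14, slack=4)
Line 4: ['dirty', 'plate'] (min_width=11, slack=7)
Line 5: ['distance', 'to', 'sweet'] (min_width=17, slack=1)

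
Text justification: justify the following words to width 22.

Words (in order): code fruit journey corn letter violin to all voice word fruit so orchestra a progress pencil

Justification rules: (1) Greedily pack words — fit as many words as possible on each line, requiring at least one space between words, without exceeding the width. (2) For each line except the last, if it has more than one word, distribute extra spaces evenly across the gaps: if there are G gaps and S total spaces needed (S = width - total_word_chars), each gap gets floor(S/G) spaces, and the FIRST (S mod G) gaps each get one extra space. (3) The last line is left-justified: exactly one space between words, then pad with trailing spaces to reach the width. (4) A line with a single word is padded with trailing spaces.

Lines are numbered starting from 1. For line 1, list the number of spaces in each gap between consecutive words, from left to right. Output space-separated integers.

Line 1: ['code', 'fruit', 'journey'] (min_width=18, slack=4)
Line 2: ['corn', 'letter', 'violin', 'to'] (min_width=21, slack=1)
Line 3: ['all', 'voice', 'word', 'fruit'] (min_width=20, slack=2)
Line 4: ['so', 'orchestra', 'a'] (min_width=14, slack=8)
Line 5: ['progress', 'pencil'] (min_width=15, slack=7)

Answer: 3 3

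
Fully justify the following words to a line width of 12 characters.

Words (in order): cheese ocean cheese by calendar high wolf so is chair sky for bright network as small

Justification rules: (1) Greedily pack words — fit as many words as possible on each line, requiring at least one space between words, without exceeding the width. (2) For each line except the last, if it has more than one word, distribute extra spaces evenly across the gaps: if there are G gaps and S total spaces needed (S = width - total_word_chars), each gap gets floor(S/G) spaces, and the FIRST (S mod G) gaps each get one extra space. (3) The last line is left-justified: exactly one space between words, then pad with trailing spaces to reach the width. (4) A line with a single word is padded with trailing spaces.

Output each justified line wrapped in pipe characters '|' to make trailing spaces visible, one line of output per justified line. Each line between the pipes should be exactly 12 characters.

Answer: |cheese ocean|
|cheese    by|
|calendar    |
|high wolf so|
|is chair sky|
|for   bright|
|network   as|
|small       |

Derivation:
Line 1: ['cheese', 'ocean'] (min_width=12, slack=0)
Line 2: ['cheese', 'by'] (min_width=9, slack=3)
Line 3: ['calendar'] (min_width=8, slack=4)
Line 4: ['high', 'wolf', 'so'] (min_width=12, slack=0)
Line 5: ['is', 'chair', 'sky'] (min_width=12, slack=0)
Line 6: ['for', 'bright'] (min_width=10, slack=2)
Line 7: ['network', 'as'] (min_width=10, slack=2)
Line 8: ['small'] (min_width=5, slack=7)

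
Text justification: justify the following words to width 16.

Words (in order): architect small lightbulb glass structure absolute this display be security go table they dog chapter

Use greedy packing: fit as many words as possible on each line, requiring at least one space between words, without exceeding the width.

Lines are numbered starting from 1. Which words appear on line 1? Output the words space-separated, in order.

Answer: architect small

Derivation:
Line 1: ['architect', 'small'] (min_width=15, slack=1)
Line 2: ['lightbulb', 'glass'] (min_width=15, slack=1)
Line 3: ['structure'] (min_width=9, slack=7)
Line 4: ['absolute', 'this'] (min_width=13, slack=3)
Line 5: ['display', 'be'] (min_width=10, slack=6)
Line 6: ['security', 'go'] (min_width=11, slack=5)
Line 7: ['table', 'they', 'dog'] (min_width=14, slack=2)
Line 8: ['chapter'] (min_width=7, slack=9)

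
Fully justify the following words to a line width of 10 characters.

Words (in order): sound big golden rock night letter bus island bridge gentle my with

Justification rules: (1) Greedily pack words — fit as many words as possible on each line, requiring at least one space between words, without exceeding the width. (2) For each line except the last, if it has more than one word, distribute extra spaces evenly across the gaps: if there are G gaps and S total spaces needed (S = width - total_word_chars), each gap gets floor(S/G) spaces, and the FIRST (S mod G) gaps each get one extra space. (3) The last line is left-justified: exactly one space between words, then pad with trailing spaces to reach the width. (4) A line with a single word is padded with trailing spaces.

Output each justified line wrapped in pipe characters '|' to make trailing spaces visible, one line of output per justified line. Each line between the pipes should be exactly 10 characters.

Answer: |sound  big|
|golden    |
|rock night|
|letter bus|
|island    |
|bridge    |
|gentle  my|
|with      |

Derivation:
Line 1: ['sound', 'big'] (min_width=9, slack=1)
Line 2: ['golden'] (min_width=6, slack=4)
Line 3: ['rock', 'night'] (min_width=10, slack=0)
Line 4: ['letter', 'bus'] (min_width=10, slack=0)
Line 5: ['island'] (min_width=6, slack=4)
Line 6: ['bridge'] (min_width=6, slack=4)
Line 7: ['gentle', 'my'] (min_width=9, slack=1)
Line 8: ['with'] (min_width=4, slack=6)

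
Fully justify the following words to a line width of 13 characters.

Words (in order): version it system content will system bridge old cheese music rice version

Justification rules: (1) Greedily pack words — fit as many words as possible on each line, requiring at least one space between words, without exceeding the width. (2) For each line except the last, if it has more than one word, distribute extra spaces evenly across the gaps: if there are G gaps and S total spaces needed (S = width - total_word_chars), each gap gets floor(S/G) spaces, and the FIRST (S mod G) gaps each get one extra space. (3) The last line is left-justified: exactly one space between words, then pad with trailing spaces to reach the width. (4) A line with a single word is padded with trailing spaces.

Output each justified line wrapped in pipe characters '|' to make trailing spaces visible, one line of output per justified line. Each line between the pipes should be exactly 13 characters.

Answer: |version    it|
|system       |
|content  will|
|system bridge|
|old    cheese|
|music    rice|
|version      |

Derivation:
Line 1: ['version', 'it'] (min_width=10, slack=3)
Line 2: ['system'] (min_width=6, slack=7)
Line 3: ['content', 'will'] (min_width=12, slack=1)
Line 4: ['system', 'bridge'] (min_width=13, slack=0)
Line 5: ['old', 'cheese'] (min_width=10, slack=3)
Line 6: ['music', 'rice'] (min_width=10, slack=3)
Line 7: ['version'] (min_width=7, slack=6)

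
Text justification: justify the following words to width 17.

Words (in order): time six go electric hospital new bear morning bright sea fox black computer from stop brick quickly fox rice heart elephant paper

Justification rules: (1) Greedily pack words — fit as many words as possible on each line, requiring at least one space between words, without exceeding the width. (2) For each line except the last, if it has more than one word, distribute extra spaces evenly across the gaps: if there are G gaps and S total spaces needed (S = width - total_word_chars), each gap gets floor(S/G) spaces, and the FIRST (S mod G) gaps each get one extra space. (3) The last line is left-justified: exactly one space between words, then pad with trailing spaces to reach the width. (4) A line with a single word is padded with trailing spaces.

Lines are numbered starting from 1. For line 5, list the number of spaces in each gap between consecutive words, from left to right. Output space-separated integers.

Answer: 4

Derivation:
Line 1: ['time', 'six', 'go'] (min_width=11, slack=6)
Line 2: ['electric', 'hospital'] (min_width=17, slack=0)
Line 3: ['new', 'bear', 'morning'] (min_width=16, slack=1)
Line 4: ['bright', 'sea', 'fox'] (min_width=14, slack=3)
Line 5: ['black', 'computer'] (min_width=14, slack=3)
Line 6: ['from', 'stop', 'brick'] (min_width=15, slack=2)
Line 7: ['quickly', 'fox', 'rice'] (min_width=16, slack=1)
Line 8: ['heart', 'elephant'] (min_width=14, slack=3)
Line 9: ['paper'] (min_width=5, slack=12)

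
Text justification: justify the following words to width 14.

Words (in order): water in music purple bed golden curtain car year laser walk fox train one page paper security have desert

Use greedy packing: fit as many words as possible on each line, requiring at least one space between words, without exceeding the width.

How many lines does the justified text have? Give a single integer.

Line 1: ['water', 'in', 'music'] (min_width=14, slack=0)
Line 2: ['purple', 'bed'] (min_width=10, slack=4)
Line 3: ['golden', 'curtain'] (min_width=14, slack=0)
Line 4: ['car', 'year', 'laser'] (min_width=14, slack=0)
Line 5: ['walk', 'fox', 'train'] (min_width=14, slack=0)
Line 6: ['one', 'page', 'paper'] (min_width=14, slack=0)
Line 7: ['security', 'have'] (min_width=13, slack=1)
Line 8: ['desert'] (min_width=6, slack=8)
Total lines: 8

Answer: 8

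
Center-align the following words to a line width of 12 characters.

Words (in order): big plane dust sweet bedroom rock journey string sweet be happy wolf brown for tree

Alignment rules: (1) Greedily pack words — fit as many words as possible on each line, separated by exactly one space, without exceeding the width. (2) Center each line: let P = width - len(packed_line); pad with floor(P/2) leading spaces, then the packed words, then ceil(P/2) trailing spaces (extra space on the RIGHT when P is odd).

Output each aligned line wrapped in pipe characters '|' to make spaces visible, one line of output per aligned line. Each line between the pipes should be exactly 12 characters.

Line 1: ['big', 'plane'] (min_width=9, slack=3)
Line 2: ['dust', 'sweet'] (min_width=10, slack=2)
Line 3: ['bedroom', 'rock'] (min_width=12, slack=0)
Line 4: ['journey'] (min_width=7, slack=5)
Line 5: ['string', 'sweet'] (min_width=12, slack=0)
Line 6: ['be', 'happy'] (min_width=8, slack=4)
Line 7: ['wolf', 'brown'] (min_width=10, slack=2)
Line 8: ['for', 'tree'] (min_width=8, slack=4)

Answer: | big plane  |
| dust sweet |
|bedroom rock|
|  journey   |
|string sweet|
|  be happy  |
| wolf brown |
|  for tree  |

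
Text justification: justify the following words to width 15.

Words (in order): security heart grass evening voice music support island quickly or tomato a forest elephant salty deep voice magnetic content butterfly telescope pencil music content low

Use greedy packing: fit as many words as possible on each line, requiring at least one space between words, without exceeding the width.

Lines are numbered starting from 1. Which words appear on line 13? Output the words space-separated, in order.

Answer: pencil music

Derivation:
Line 1: ['security', 'heart'] (min_width=14, slack=1)
Line 2: ['grass', 'evening'] (min_width=13, slack=2)
Line 3: ['voice', 'music'] (min_width=11, slack=4)
Line 4: ['support', 'island'] (min_width=14, slack=1)
Line 5: ['quickly', 'or'] (min_width=10, slack=5)
Line 6: ['tomato', 'a', 'forest'] (min_width=15, slack=0)
Line 7: ['elephant', 'salty'] (min_width=14, slack=1)
Line 8: ['deep', 'voice'] (min_width=10, slack=5)
Line 9: ['magnetic'] (min_width=8, slack=7)
Line 10: ['content'] (min_width=7, slack=8)
Line 11: ['butterfly'] (min_width=9, slack=6)
Line 12: ['telescope'] (min_width=9, slack=6)
Line 13: ['pencil', 'music'] (min_width=12, slack=3)
Line 14: ['content', 'low'] (min_width=11, slack=4)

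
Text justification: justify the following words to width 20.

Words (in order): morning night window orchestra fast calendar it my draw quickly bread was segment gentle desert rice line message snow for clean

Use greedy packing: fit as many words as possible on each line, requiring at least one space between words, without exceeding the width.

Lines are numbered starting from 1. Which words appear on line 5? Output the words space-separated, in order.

Line 1: ['morning', 'night', 'window'] (min_width=20, slack=0)
Line 2: ['orchestra', 'fast'] (min_width=14, slack=6)
Line 3: ['calendar', 'it', 'my', 'draw'] (min_width=19, slack=1)
Line 4: ['quickly', 'bread', 'was'] (min_width=17, slack=3)
Line 5: ['segment', 'gentle'] (min_width=14, slack=6)
Line 6: ['desert', 'rice', 'line'] (min_width=16, slack=4)
Line 7: ['message', 'snow', 'for'] (min_width=16, slack=4)
Line 8: ['clean'] (min_width=5, slack=15)

Answer: segment gentle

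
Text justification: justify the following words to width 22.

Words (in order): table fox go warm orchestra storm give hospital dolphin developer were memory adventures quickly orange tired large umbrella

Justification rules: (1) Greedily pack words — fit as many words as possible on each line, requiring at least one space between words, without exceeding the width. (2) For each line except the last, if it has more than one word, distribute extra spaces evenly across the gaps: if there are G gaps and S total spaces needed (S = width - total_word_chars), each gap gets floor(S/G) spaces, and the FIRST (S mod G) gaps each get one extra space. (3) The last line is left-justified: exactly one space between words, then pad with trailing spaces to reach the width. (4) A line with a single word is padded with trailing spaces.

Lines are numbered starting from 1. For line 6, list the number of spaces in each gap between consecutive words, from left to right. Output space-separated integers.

Answer: 3 3

Derivation:
Line 1: ['table', 'fox', 'go', 'warm'] (min_width=17, slack=5)
Line 2: ['orchestra', 'storm', 'give'] (min_width=20, slack=2)
Line 3: ['hospital', 'dolphin'] (min_width=16, slack=6)
Line 4: ['developer', 'were', 'memory'] (min_width=21, slack=1)
Line 5: ['adventures', 'quickly'] (min_width=18, slack=4)
Line 6: ['orange', 'tired', 'large'] (min_width=18, slack=4)
Line 7: ['umbrella'] (min_width=8, slack=14)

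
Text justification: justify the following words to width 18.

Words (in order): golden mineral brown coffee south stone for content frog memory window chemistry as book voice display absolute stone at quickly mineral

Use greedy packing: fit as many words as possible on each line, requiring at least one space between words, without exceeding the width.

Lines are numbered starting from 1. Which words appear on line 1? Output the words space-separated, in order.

Line 1: ['golden', 'mineral'] (min_width=14, slack=4)
Line 2: ['brown', 'coffee', 'south'] (min_width=18, slack=0)
Line 3: ['stone', 'for', 'content'] (min_width=17, slack=1)
Line 4: ['frog', 'memory', 'window'] (min_width=18, slack=0)
Line 5: ['chemistry', 'as', 'book'] (min_width=17, slack=1)
Line 6: ['voice', 'display'] (min_width=13, slack=5)
Line 7: ['absolute', 'stone', 'at'] (min_width=17, slack=1)
Line 8: ['quickly', 'mineral'] (min_width=15, slack=3)

Answer: golden mineral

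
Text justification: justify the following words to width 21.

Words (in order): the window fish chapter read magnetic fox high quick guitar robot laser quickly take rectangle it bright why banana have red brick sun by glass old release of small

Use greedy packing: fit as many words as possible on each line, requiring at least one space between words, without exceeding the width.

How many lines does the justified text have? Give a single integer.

Answer: 9

Derivation:
Line 1: ['the', 'window', 'fish'] (min_width=15, slack=6)
Line 2: ['chapter', 'read', 'magnetic'] (min_width=21, slack=0)
Line 3: ['fox', 'high', 'quick', 'guitar'] (min_width=21, slack=0)
Line 4: ['robot', 'laser', 'quickly'] (min_width=19, slack=2)
Line 5: ['take', 'rectangle', 'it'] (min_width=17, slack=4)
Line 6: ['bright', 'why', 'banana'] (min_width=17, slack=4)
Line 7: ['have', 'red', 'brick', 'sun', 'by'] (min_width=21, slack=0)
Line 8: ['glass', 'old', 'release', 'of'] (min_width=20, slack=1)
Line 9: ['small'] (min_width=5, slack=16)
Total lines: 9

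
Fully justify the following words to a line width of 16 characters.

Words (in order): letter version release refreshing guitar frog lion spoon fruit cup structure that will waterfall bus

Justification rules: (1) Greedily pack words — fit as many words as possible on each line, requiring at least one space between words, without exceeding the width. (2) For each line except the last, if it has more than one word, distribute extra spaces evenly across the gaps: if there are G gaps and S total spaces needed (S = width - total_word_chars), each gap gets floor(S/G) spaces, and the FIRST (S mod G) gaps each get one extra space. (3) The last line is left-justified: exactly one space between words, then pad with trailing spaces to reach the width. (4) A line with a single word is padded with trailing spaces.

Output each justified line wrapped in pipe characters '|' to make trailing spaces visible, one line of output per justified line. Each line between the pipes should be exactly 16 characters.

Answer: |letter   version|
|release         |
|refreshing      |
|guitar frog lion|
|spoon  fruit cup|
|structure   that|
|will   waterfall|
|bus             |

Derivation:
Line 1: ['letter', 'version'] (min_width=14, slack=2)
Line 2: ['release'] (min_width=7, slack=9)
Line 3: ['refreshing'] (min_width=10, slack=6)
Line 4: ['guitar', 'frog', 'lion'] (min_width=16, slack=0)
Line 5: ['spoon', 'fruit', 'cup'] (min_width=15, slack=1)
Line 6: ['structure', 'that'] (min_width=14, slack=2)
Line 7: ['will', 'waterfall'] (min_width=14, slack=2)
Line 8: ['bus'] (min_width=3, slack=13)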